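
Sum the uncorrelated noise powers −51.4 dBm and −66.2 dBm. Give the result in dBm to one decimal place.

−51.3 dBm

Convert to linear, add, convert back:
P₁ = 7.24×10⁻⁹ W, P₂ = 2.40×10⁻¹⁰ W
P_tot = 7.48×10⁻⁹ W → 10 log₁₀(P_tot / 10⁻³) = −51.3 dBm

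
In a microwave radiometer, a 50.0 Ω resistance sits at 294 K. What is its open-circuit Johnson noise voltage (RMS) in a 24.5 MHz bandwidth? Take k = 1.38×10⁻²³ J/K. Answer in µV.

V_n = √(4kTRB)
4kTRB = 4 × 1.38×10⁻²³ × 294 × 5.00×10¹ × 2.45×10⁷ = 1.99×10⁻¹¹ V²
V_n = √(1.99×10⁻¹¹) = 4.46×10⁻⁶ V = 4.46 µV

4.46 µV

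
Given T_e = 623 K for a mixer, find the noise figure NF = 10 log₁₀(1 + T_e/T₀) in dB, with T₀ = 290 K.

4.98 dB

F = 1 + T_e/T₀ = 1 + 623/290 = 3.14828
NF = 10 log₁₀(3.14828) = 4.98 dB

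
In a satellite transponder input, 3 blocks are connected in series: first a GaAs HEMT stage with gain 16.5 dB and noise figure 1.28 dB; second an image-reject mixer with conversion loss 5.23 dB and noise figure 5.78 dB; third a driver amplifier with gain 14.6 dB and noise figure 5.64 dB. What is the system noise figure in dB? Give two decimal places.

Convert to linear (a loss of L dB is a gain of −L dB): F_i = 10^(NF_i/10), G_i = 10^(G_i,dB/10)
  Stage 1: F_1 = 10^(1.28/10) = 1.343, G_1 = 10^(16.5/10) = 44.67
  Stage 2: F_2 = 10^(5.78/10) = 3.784, G_2 = 10^(−5.23/10) = 0.2999
  Stage 3: F_3 = 10^(5.64/10) = 3.664, G_3 = 10^(14.6/10) = 28.84
Friis cascade:
  F = 1.343 + (3.784 − 1)/44.67 + (3.664 − 1)/13.40 = 1.604
NF = 10 log₁₀(1.604) = 2.05 dB

2.05 dB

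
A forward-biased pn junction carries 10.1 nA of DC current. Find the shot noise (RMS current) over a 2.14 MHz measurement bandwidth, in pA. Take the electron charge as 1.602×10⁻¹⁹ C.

83.2 pA

I_n = √(2qI·B)
2qI·B = 2 × 1.602×10⁻¹⁹ × 1.01×10⁻⁸ × 2.14×10⁶ = 6.93×10⁻²¹ A²
I_n = √(6.93×10⁻²¹) = 8.32×10⁻¹¹ A = 83.2 pA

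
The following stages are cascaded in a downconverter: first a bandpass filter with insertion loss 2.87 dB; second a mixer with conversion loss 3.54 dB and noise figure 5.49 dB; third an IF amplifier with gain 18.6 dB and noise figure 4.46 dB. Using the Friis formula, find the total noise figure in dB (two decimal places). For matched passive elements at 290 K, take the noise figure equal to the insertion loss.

11.67 dB

Convert to linear (a loss of L dB is a gain of −L dB): F_i = 10^(NF_i/10), G_i = 10^(G_i,dB/10)
  Stage 1: F_1 = 10^(2.87/10) = 1.936, G_1 = 10^(−2.87/10) = 0.5164
  Stage 2: F_2 = 10^(5.49/10) = 3.540, G_2 = 10^(−3.54/10) = 0.4426
  Stage 3: F_3 = 10^(4.46/10) = 2.793, G_3 = 10^(18.6/10) = 72.44
Friis cascade:
  F = 1.936 + (3.540 − 1)/0.5164 + (2.793 − 1)/0.2286 = 14.70
NF = 10 log₁₀(14.70) = 11.67 dB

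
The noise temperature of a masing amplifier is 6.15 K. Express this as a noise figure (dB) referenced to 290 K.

F = 1 + T_e/T₀ = 1 + 6.15/290 = 1.02121
NF = 10 log₁₀(1.02121) = 0.091 dB

0.091 dB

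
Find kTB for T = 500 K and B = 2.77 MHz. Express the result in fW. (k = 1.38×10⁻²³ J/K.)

P_n = kTB = 1.38×10⁻²³ × 500 × 2.77×10⁶ = 1.91×10⁻¹⁴ W = 19.1 fW

19.1 fW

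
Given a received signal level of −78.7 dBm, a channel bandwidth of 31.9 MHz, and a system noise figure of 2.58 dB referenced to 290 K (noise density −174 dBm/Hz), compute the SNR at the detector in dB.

17.7 dB

Noise floor: N = −174 + 10 log₁₀(B) + NF
10 log₁₀(3.19×10⁷) = 75.04 dB
N = −174 + 75.04 + 2.58 = −96.38 dBm
SNR = P_sig − N = −78.7 − (−96.38) = 17.68 dB → 17.7 dB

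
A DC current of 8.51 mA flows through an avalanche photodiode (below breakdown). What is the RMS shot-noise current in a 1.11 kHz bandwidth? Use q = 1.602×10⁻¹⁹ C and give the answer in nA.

I_n = √(2qI·B)
2qI·B = 2 × 1.602×10⁻¹⁹ × 8.51×10⁻³ × 1.11×10³ = 3.03×10⁻¹⁸ A²
I_n = √(3.03×10⁻¹⁸) = 1.74×10⁻⁹ A = 1.74 nA

1.74 nA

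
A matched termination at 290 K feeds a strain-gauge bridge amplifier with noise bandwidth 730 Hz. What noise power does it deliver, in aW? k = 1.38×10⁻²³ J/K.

2.92 aW

P_n = kTB = 1.38×10⁻²³ × 290 × 7.30×10² = 2.92×10⁻¹⁸ W = 2.92 aW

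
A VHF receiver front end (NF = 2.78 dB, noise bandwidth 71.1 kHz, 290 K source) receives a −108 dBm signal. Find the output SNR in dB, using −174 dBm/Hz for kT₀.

14.7 dB

Noise floor: N = −174 + 10 log₁₀(B) + NF
10 log₁₀(7.11×10⁴) = 48.52 dB
N = −174 + 48.52 + 2.78 = −122.70 dBm
SNR = P_sig − N = −108 − (−122.70) = 14.70 dB → 14.7 dB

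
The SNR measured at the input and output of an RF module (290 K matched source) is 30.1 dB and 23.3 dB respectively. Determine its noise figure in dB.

NF (dB) = SNR_in(dB) − SNR_out(dB) when the source is at T₀
NF = 30.1 − 23.3 = 6.8 dB

6.8 dB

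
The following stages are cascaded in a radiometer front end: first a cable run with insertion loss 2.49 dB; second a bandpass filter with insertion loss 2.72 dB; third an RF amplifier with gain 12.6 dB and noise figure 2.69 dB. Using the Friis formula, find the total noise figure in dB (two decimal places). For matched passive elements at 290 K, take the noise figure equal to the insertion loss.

Convert to linear (a loss of L dB is a gain of −L dB): F_i = 10^(NF_i/10), G_i = 10^(G_i,dB/10)
  Stage 1: F_1 = 10^(2.49/10) = 1.774, G_1 = 10^(−2.49/10) = 0.5636
  Stage 2: F_2 = 10^(2.72/10) = 1.871, G_2 = 10^(−2.72/10) = 0.5346
  Stage 3: F_3 = 10^(2.69/10) = 1.858, G_3 = 10^(12.6/10) = 18.20
Friis cascade:
  F = 1.774 + (1.871 − 1)/0.5636 + (1.858 − 1)/0.3013 = 6.166
NF = 10 log₁₀(6.166) = 7.90 dB

7.90 dB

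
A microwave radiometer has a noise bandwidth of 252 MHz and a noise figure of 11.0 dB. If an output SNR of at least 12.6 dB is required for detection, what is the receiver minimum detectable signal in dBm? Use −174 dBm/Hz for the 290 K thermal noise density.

−66.4 dBm

Sensitivity = −174 + 10 log₁₀(B) + NF + SNR_min
= −174 + 84.01 + 11.0 + 12.6
= −66.39 dBm → −66.4 dBm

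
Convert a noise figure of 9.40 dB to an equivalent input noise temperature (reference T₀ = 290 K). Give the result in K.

F = 10^(9.40/10) = 8.70964
T_e = (F − 1)·T₀ = (8.70964 − 1) × 290 = 2236 K

2236 K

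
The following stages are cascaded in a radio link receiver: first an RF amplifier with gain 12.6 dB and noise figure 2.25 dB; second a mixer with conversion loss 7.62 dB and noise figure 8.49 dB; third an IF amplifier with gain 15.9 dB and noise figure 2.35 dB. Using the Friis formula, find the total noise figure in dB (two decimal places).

Convert to linear (a loss of L dB is a gain of −L dB): F_i = 10^(NF_i/10), G_i = 10^(G_i,dB/10)
  Stage 1: F_1 = 10^(2.25/10) = 1.679, G_1 = 10^(12.6/10) = 18.20
  Stage 2: F_2 = 10^(8.49/10) = 7.063, G_2 = 10^(−7.62/10) = 0.1730
  Stage 3: F_3 = 10^(2.35/10) = 1.718, G_3 = 10^(15.9/10) = 38.90
Friis cascade:
  F = 1.679 + (7.063 − 1)/18.20 + (1.718 − 1)/3.148 = 2.240
NF = 10 log₁₀(2.240) = 3.50 dB

3.50 dB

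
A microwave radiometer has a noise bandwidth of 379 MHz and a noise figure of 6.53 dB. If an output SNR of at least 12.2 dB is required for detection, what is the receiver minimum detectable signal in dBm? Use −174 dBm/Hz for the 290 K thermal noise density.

−69.5 dBm

Sensitivity = −174 + 10 log₁₀(B) + NF + SNR_min
= −174 + 85.79 + 6.53 + 12.2
= −69.48 dBm → −69.5 dBm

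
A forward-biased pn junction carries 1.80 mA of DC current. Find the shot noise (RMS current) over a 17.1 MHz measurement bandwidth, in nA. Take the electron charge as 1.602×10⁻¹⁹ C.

99.3 nA

I_n = √(2qI·B)
2qI·B = 2 × 1.602×10⁻¹⁹ × 1.80×10⁻³ × 1.71×10⁷ = 9.86×10⁻¹⁵ A²
I_n = √(9.86×10⁻¹⁵) = 9.93×10⁻⁸ A = 99.3 nA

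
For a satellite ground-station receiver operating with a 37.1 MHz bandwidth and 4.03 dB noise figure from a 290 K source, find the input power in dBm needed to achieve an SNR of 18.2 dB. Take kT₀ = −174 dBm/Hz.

−76.1 dBm

Sensitivity = −174 + 10 log₁₀(B) + NF + SNR_min
= −174 + 75.69 + 4.03 + 18.2
= −76.08 dBm → −76.1 dBm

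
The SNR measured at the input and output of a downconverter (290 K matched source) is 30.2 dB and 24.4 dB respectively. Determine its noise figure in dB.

5.8 dB

NF (dB) = SNR_in(dB) − SNR_out(dB) when the source is at T₀
NF = 30.2 − 24.4 = 5.8 dB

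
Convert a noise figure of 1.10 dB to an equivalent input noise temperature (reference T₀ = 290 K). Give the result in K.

F = 10^(1.10/10) = 1.28825
T_e = (F − 1)·T₀ = (1.28825 − 1) × 290 = 83.6 K

83.6 K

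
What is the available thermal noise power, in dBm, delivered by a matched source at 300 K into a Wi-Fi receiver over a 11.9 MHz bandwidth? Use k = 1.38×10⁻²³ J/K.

−103.1 dBm

P_n = kTB = 1.38×10⁻²³ × 300 × 1.19×10⁷ = 4.93×10⁻¹⁴ W
In dBm: 10 log₁₀(4.93×10⁻¹⁴ / 10⁻³) = −103.1 dBm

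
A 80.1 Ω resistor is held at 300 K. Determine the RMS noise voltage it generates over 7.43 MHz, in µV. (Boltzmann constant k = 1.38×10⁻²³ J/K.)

3.14 µV

V_n = √(4kTRB)
4kTRB = 4 × 1.38×10⁻²³ × 300 × 8.01×10¹ × 7.43×10⁶ = 9.86×10⁻¹² V²
V_n = √(9.86×10⁻¹²) = 3.14×10⁻⁶ V = 3.14 µV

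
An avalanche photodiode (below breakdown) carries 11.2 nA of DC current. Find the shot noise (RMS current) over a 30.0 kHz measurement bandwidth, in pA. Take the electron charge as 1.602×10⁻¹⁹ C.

I_n = √(2qI·B)
2qI·B = 2 × 1.602×10⁻¹⁹ × 1.12×10⁻⁸ × 3.00×10⁴ = 1.08×10⁻²² A²
I_n = √(1.08×10⁻²²) = 1.04×10⁻¹¹ A = 10.4 pA

10.4 pA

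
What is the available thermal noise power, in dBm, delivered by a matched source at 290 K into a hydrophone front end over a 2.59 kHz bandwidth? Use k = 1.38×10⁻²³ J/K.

P_n = kTB = 1.38×10⁻²³ × 290 × 2.59×10³ = 1.04×10⁻¹⁷ W
In dBm: 10 log₁₀(1.04×10⁻¹⁷ / 10⁻³) = −139.8 dBm

−139.8 dBm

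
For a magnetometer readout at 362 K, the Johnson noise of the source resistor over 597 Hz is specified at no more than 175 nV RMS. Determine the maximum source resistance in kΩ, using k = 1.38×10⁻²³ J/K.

Johnson–Nyquist: V_n = √(4kTRB) ⇒ R = V_n² / (4kTB)
4kTB = 4 × 1.38×10⁻²³ × 362 × 5.97×10² = 1.19×10⁻¹⁷
R = (1.75×10⁻⁷)² / 1.19×10⁻¹⁷ = 2.57×10³ Ω = 2.57 kΩ

2.57 kΩ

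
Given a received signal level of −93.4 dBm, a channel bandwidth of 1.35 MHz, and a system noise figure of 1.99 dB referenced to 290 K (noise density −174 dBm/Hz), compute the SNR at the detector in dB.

Noise floor: N = −174 + 10 log₁₀(B) + NF
10 log₁₀(1.35×10⁶) = 61.3 dB
N = −174 + 61.3 + 1.99 = −110.71 dBm
SNR = P_sig − N = −93.4 − (−110.71) = 17.31 dB → 17.3 dB

17.3 dB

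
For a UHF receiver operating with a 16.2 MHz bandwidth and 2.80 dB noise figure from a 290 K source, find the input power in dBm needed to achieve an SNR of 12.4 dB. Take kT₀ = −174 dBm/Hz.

Sensitivity = −174 + 10 log₁₀(B) + NF + SNR_min
= −174 + 72.1 + 2.80 + 12.4
= −86.70 dBm → −86.7 dBm

−86.7 dBm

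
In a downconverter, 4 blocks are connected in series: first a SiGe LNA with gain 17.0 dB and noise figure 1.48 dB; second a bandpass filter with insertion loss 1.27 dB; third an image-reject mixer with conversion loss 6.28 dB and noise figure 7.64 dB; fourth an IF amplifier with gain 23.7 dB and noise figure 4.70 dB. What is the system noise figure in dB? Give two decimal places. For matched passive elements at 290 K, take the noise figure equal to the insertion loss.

Convert to linear (a loss of L dB is a gain of −L dB): F_i = 10^(NF_i/10), G_i = 10^(G_i,dB/10)
  Stage 1: F_1 = 10^(1.48/10) = 1.406, G_1 = 10^(17.0/10) = 50.12
  Stage 2: F_2 = 10^(1.27/10) = 1.340, G_2 = 10^(−1.27/10) = 0.7464
  Stage 3: F_3 = 10^(7.64/10) = 5.808, G_3 = 10^(−6.28/10) = 0.2355
  Stage 4: F_4 = 10^(4.70/10) = 2.951, G_4 = 10^(23.7/10) = 234.4
Friis cascade:
  F = 1.406 + (1.340 − 1)/50.12 + (5.808 − 1)/37.41 + (2.951 − 1)/8.810 = 1.763
NF = 10 log₁₀(1.763) = 2.46 dB

2.46 dB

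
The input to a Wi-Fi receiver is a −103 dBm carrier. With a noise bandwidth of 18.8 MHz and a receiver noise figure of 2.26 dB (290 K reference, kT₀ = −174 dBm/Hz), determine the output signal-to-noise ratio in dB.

Noise floor: N = −174 + 10 log₁₀(B) + NF
10 log₁₀(1.88×10⁷) = 72.74 dB
N = −174 + 72.74 + 2.26 = −99.00 dBm
SNR = P_sig − N = −103 − (−99.00) = −4.00 dB → −4.0 dB

−4.0 dB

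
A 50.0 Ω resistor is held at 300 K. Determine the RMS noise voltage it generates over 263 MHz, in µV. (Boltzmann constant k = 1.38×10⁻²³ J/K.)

14.8 µV

V_n = √(4kTRB)
4kTRB = 4 × 1.38×10⁻²³ × 300 × 5.00×10¹ × 2.63×10⁸ = 2.18×10⁻¹⁰ V²
V_n = √(2.18×10⁻¹⁰) = 1.48×10⁻⁵ V = 14.8 µV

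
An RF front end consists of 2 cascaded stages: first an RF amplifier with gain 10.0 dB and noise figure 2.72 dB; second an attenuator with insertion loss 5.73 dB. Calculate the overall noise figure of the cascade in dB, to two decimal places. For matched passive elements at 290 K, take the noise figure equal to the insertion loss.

3.31 dB

Convert to linear (a loss of L dB is a gain of −L dB): F_i = 10^(NF_i/10), G_i = 10^(G_i,dB/10)
  Stage 1: F_1 = 10^(2.72/10) = 1.871, G_1 = 10^(10.0/10) = 10.00
  Stage 2: F_2 = 10^(5.73/10) = 3.741, G_2 = 10^(−5.73/10) = 0.2673
Friis cascade:
  F = 1.871 + (3.741 − 1)/10.00 = 2.145
NF = 10 log₁₀(2.145) = 3.31 dB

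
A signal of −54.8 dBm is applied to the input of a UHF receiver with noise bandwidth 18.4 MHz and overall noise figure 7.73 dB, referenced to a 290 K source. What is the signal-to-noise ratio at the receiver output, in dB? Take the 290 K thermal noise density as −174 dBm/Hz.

Noise floor: N = −174 + 10 log₁₀(B) + NF
10 log₁₀(1.84×10⁷) = 72.65 dB
N = −174 + 72.65 + 7.73 = −93.62 dBm
SNR = P_sig − N = −54.8 − (−93.62) = 38.82 dB → 38.8 dB

38.8 dB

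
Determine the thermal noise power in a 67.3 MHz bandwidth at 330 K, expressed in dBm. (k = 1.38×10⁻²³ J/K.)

P_n = kTB = 1.38×10⁻²³ × 330 × 6.73×10⁷ = 3.06×10⁻¹³ W
In dBm: 10 log₁₀(3.06×10⁻¹³ / 10⁻³) = −95.1 dBm

−95.1 dBm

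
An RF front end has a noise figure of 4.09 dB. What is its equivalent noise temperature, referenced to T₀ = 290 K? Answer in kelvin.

454 K

F = 10^(4.09/10) = 2.56448
T_e = (F − 1)·T₀ = (2.56448 − 1) × 290 = 454 K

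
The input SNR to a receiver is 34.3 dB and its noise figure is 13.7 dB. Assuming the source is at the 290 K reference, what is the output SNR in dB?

By definition F = SNR_in/SNR_out, so in dB: SNR_out = SNR_in − NF
SNR_out = 34.3 − 13.7 = 20.6 dB

20.6 dB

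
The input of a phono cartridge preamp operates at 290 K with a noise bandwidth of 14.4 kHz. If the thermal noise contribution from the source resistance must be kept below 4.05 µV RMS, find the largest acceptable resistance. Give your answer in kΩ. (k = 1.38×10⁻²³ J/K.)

Johnson–Nyquist: V_n = √(4kTRB) ⇒ R = V_n² / (4kTB)
4kTB = 4 × 1.38×10⁻²³ × 290 × 1.44×10⁴ = 2.31×10⁻¹⁶
R = (4.05×10⁻⁶)² / 2.31×10⁻¹⁶ = 7.12×10⁴ Ω = 71.2 kΩ

71.2 kΩ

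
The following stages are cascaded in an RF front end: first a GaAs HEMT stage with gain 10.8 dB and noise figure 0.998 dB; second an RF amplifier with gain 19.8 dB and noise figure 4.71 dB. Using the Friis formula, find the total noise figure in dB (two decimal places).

1.53 dB

Convert to linear (a loss of L dB is a gain of −L dB): F_i = 10^(NF_i/10), G_i = 10^(G_i,dB/10)
  Stage 1: F_1 = 10^(0.998/10) = 1.258, G_1 = 10^(10.8/10) = 12.02
  Stage 2: F_2 = 10^(4.71/10) = 2.958, G_2 = 10^(19.8/10) = 95.50
Friis cascade:
  F = 1.258 + (2.958 − 1)/12.02 = 1.421
NF = 10 log₁₀(1.421) = 1.53 dB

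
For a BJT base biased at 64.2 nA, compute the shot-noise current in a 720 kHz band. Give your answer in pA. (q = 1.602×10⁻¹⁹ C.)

122 pA

I_n = √(2qI·B)
2qI·B = 2 × 1.602×10⁻¹⁹ × 6.42×10⁻⁸ × 7.20×10⁵ = 1.48×10⁻²⁰ A²
I_n = √(1.48×10⁻²⁰) = 1.22×10⁻¹⁰ A = 122 pA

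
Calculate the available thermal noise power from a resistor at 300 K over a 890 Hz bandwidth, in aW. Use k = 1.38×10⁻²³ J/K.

P_n = kTB = 1.38×10⁻²³ × 300 × 8.90×10² = 3.68×10⁻¹⁸ W = 3.68 aW

3.68 aW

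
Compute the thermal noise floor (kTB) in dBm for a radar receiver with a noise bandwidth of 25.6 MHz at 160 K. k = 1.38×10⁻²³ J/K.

−102.5 dBm

P_n = kTB = 1.38×10⁻²³ × 160 × 2.56×10⁷ = 5.65×10⁻¹⁴ W
In dBm: 10 log₁₀(5.65×10⁻¹⁴ / 10⁻³) = −102.5 dBm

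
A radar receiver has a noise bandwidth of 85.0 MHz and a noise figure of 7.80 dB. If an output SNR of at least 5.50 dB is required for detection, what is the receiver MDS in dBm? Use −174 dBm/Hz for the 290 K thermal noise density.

Sensitivity = −174 + 10 log₁₀(B) + NF + SNR_min
= −174 + 79.29 + 7.80 + 5.50
= −81.41 dBm → −81.4 dBm

−81.4 dBm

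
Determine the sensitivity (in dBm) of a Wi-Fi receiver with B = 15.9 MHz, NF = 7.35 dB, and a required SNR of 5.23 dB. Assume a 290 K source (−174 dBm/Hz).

Sensitivity = −174 + 10 log₁₀(B) + NF + SNR_min
= −174 + 72.01 + 7.35 + 5.23
= −89.41 dBm → −89.4 dBm

−89.4 dBm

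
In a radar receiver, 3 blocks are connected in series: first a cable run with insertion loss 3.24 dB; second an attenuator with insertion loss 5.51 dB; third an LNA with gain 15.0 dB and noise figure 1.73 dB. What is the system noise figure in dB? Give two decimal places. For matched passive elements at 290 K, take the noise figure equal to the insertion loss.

10.48 dB

Convert to linear (a loss of L dB is a gain of −L dB): F_i = 10^(NF_i/10), G_i = 10^(G_i,dB/10)
  Stage 1: F_1 = 10^(3.24/10) = 2.109, G_1 = 10^(−3.24/10) = 0.4742
  Stage 2: F_2 = 10^(5.51/10) = 3.556, G_2 = 10^(−5.51/10) = 0.2812
  Stage 3: F_3 = 10^(1.73/10) = 1.489, G_3 = 10^(15.0/10) = 31.62
Friis cascade:
  F = 2.109 + (3.556 − 1)/0.4742 + (1.489 − 1)/0.1334 = 11.17
NF = 10 log₁₀(11.17) = 10.48 dB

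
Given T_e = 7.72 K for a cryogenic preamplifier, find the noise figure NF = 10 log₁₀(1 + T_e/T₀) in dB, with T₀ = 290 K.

0.114 dB

F = 1 + T_e/T₀ = 1 + 7.72/290 = 1.02662
NF = 10 log₁₀(1.02662) = 0.114 dB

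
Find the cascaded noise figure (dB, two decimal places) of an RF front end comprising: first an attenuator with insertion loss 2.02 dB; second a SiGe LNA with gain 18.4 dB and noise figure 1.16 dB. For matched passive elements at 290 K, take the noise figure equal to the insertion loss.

Convert to linear (a loss of L dB is a gain of −L dB): F_i = 10^(NF_i/10), G_i = 10^(G_i,dB/10)
  Stage 1: F_1 = 10^(2.02/10) = 1.592, G_1 = 10^(−2.02/10) = 0.6281
  Stage 2: F_2 = 10^(1.16/10) = 1.306, G_2 = 10^(18.4/10) = 69.18
Friis cascade:
  F = 1.592 + (1.306 − 1)/0.6281 = 2.080
NF = 10 log₁₀(2.080) = 3.18 dB

3.18 dB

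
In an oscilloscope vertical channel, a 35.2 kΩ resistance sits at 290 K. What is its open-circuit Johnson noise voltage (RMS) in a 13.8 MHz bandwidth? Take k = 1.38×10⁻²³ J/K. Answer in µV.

88.2 µV

V_n = √(4kTRB)
4kTRB = 4 × 1.38×10⁻²³ × 290 × 3.52×10⁴ × 1.38×10⁷ = 7.78×10⁻⁹ V²
V_n = √(7.78×10⁻⁹) = 8.82×10⁻⁵ V = 88.2 µV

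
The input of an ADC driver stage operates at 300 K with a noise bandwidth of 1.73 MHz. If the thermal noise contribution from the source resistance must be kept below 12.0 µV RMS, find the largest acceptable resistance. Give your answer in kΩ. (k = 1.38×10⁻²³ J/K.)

Johnson–Nyquist: V_n = √(4kTRB) ⇒ R = V_n² / (4kTB)
4kTB = 4 × 1.38×10⁻²³ × 300 × 1.73×10⁶ = 2.86×10⁻¹⁴
R = (1.20×10⁻⁵)² / 2.86×10⁻¹⁴ = 5.03×10³ Ω = 5.03 kΩ

5.03 kΩ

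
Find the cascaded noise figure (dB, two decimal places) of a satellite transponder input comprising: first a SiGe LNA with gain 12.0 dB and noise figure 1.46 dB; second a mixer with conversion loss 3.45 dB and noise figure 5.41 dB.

Convert to linear (a loss of L dB is a gain of −L dB): F_i = 10^(NF_i/10), G_i = 10^(G_i,dB/10)
  Stage 1: F_1 = 10^(1.46/10) = 1.400, G_1 = 10^(12.0/10) = 15.85
  Stage 2: F_2 = 10^(5.41/10) = 3.475, G_2 = 10^(−3.45/10) = 0.4519
Friis cascade:
  F = 1.400 + (3.475 − 1)/15.85 = 1.556
NF = 10 log₁₀(1.556) = 1.92 dB

1.92 dB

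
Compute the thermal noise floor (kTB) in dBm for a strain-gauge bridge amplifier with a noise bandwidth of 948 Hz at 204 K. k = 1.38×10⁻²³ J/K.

−145.7 dBm

P_n = kTB = 1.38×10⁻²³ × 204 × 9.48×10² = 2.67×10⁻¹⁸ W
In dBm: 10 log₁₀(2.67×10⁻¹⁸ / 10⁻³) = −145.7 dBm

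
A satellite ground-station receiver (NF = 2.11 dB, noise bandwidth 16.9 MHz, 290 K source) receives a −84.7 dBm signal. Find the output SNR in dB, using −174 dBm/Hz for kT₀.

Noise floor: N = −174 + 10 log₁₀(B) + NF
10 log₁₀(1.69×10⁷) = 72.28 dB
N = −174 + 72.28 + 2.11 = −99.61 dBm
SNR = P_sig − N = −84.7 − (−99.61) = 14.91 dB → 14.9 dB

14.9 dB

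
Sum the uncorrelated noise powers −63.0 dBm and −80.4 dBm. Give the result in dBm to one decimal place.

Convert to linear, add, convert back:
P₁ = 5.01×10⁻¹⁰ W, P₂ = 9.12×10⁻¹² W
P_tot = 5.10×10⁻¹⁰ W → 10 log₁₀(P_tot / 10⁻³) = −62.9 dBm

−62.9 dBm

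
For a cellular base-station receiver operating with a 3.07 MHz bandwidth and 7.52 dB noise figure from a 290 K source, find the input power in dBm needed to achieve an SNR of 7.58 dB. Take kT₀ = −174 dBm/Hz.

−94.0 dBm

Sensitivity = −174 + 10 log₁₀(B) + NF + SNR_min
= −174 + 64.87 + 7.52 + 7.58
= −94.03 dBm → −94.0 dBm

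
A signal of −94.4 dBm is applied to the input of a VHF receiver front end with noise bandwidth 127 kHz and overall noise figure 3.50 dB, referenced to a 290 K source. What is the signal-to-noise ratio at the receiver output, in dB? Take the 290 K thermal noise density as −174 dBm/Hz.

Noise floor: N = −174 + 10 log₁₀(B) + NF
10 log₁₀(1.27×10⁵) = 51.04 dB
N = −174 + 51.04 + 3.50 = −119.46 dBm
SNR = P_sig − N = −94.4 − (−119.46) = 25.06 dB → 25.1 dB

25.1 dB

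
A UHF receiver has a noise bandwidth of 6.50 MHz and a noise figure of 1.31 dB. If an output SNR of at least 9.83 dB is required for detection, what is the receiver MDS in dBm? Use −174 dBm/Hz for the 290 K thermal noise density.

−94.7 dBm

Sensitivity = −174 + 10 log₁₀(B) + NF + SNR_min
= −174 + 68.13 + 1.31 + 9.83
= −94.73 dBm → −94.7 dBm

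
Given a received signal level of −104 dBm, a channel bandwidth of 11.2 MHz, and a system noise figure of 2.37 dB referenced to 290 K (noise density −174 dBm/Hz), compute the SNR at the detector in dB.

Noise floor: N = −174 + 10 log₁₀(B) + NF
10 log₁₀(1.12×10⁷) = 70.49 dB
N = −174 + 70.49 + 2.37 = −101.14 dBm
SNR = P_sig − N = −104 − (−101.14) = −2.86 dB → −2.9 dB

−2.9 dB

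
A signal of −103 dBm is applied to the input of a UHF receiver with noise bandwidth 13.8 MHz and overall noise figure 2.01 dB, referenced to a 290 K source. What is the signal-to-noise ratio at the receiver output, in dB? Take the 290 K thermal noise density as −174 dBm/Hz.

Noise floor: N = −174 + 10 log₁₀(B) + NF
10 log₁₀(1.38×10⁷) = 71.4 dB
N = −174 + 71.4 + 2.01 = −100.59 dBm
SNR = P_sig − N = −103 − (−100.59) = −2.41 dB → −2.4 dB

−2.4 dB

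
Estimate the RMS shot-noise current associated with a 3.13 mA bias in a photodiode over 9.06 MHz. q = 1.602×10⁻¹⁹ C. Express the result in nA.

95.3 nA

I_n = √(2qI·B)
2qI·B = 2 × 1.602×10⁻¹⁹ × 3.13×10⁻³ × 9.06×10⁶ = 9.09×10⁻¹⁵ A²
I_n = √(9.09×10⁻¹⁵) = 9.53×10⁻⁸ A = 95.3 nA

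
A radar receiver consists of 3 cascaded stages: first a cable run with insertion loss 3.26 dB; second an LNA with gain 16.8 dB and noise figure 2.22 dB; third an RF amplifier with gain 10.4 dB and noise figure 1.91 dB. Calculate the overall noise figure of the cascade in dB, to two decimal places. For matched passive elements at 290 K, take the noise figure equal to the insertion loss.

5.51 dB

Convert to linear (a loss of L dB is a gain of −L dB): F_i = 10^(NF_i/10), G_i = 10^(G_i,dB/10)
  Stage 1: F_1 = 10^(3.26/10) = 2.118, G_1 = 10^(−3.26/10) = 0.4721
  Stage 2: F_2 = 10^(2.22/10) = 1.667, G_2 = 10^(16.8/10) = 47.86
  Stage 3: F_3 = 10^(1.91/10) = 1.552, G_3 = 10^(10.4/10) = 10.96
Friis cascade:
  F = 2.118 + (1.667 − 1)/0.4721 + (1.552 − 1)/22.59 = 3.556
NF = 10 log₁₀(3.556) = 5.51 dB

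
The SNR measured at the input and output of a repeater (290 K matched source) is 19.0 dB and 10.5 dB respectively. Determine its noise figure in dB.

NF (dB) = SNR_in(dB) − SNR_out(dB) when the source is at T₀
NF = 19.0 − 10.5 = 8.5 dB

8.5 dB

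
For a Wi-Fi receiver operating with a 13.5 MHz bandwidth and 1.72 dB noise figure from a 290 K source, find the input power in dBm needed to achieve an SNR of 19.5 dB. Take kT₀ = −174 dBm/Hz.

Sensitivity = −174 + 10 log₁₀(B) + NF + SNR_min
= −174 + 71.3 + 1.72 + 19.5
= −81.48 dBm → −81.5 dBm

−81.5 dBm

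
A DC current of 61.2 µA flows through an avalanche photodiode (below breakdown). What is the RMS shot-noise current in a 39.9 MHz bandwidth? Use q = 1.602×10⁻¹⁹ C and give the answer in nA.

I_n = √(2qI·B)
2qI·B = 2 × 1.602×10⁻¹⁹ × 6.12×10⁻⁵ × 3.99×10⁷ = 7.82×10⁻¹⁶ A²
I_n = √(7.82×10⁻¹⁶) = 2.80×10⁻⁸ A = 28.0 nA

28.0 nA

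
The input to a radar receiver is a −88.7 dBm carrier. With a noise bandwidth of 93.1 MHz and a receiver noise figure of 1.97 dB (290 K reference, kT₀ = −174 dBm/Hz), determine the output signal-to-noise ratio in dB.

Noise floor: N = −174 + 10 log₁₀(B) + NF
10 log₁₀(9.31×10⁷) = 79.69 dB
N = −174 + 79.69 + 1.97 = −92.34 dBm
SNR = P_sig − N = −88.7 − (−92.34) = 3.64 dB → 3.6 dB

3.6 dB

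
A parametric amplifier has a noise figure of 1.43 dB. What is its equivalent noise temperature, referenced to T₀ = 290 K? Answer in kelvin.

113 K

F = 10^(1.43/10) = 1.38995
T_e = (F − 1)·T₀ = (1.38995 − 1) × 290 = 113 K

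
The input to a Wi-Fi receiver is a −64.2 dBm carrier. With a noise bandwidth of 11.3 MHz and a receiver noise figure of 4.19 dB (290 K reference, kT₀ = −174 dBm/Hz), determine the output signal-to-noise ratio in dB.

35.1 dB

Noise floor: N = −174 + 10 log₁₀(B) + NF
10 log₁₀(1.13×10⁷) = 70.53 dB
N = −174 + 70.53 + 4.19 = −99.28 dBm
SNR = P_sig − N = −64.2 − (−99.28) = 35.08 dB → 35.1 dB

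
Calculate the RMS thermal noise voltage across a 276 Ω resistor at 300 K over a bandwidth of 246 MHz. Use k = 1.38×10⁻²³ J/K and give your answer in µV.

V_n = √(4kTRB)
4kTRB = 4 × 1.38×10⁻²³ × 300 × 2.76×10² × 2.46×10⁸ = 1.12×10⁻⁹ V²
V_n = √(1.12×10⁻⁹) = 3.35×10⁻⁵ V = 33.5 µV

33.5 µV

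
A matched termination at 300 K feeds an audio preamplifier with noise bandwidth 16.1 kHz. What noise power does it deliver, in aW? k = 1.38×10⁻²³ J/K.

66.7 aW

P_n = kTB = 1.38×10⁻²³ × 300 × 1.61×10⁴ = 6.67×10⁻¹⁷ W = 66.7 aW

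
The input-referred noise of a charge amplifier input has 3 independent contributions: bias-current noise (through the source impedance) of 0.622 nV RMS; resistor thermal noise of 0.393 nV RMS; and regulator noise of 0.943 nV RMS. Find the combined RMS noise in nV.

1.20 nV

Uncorrelated sources add in power (mean-square): V_tot = √(ΣV_i²)
V_tot = √[(6.22×10⁻¹⁰)² + (3.93×10⁻¹⁰)² + (9.43×10⁻¹⁰)²] = 1.20×10⁻⁹ V = 1.20 nV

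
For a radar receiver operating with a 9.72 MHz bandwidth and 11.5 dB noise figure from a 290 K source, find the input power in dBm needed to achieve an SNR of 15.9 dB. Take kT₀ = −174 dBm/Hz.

−76.7 dBm

Sensitivity = −174 + 10 log₁₀(B) + NF + SNR_min
= −174 + 69.88 + 11.5 + 15.9
= −76.72 dBm → −76.7 dBm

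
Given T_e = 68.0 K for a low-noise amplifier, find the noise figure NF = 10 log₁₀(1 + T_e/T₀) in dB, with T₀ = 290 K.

F = 1 + T_e/T₀ = 1 + 68.0/290 = 1.23448
NF = 10 log₁₀(1.23448) = 0.915 dB

0.915 dB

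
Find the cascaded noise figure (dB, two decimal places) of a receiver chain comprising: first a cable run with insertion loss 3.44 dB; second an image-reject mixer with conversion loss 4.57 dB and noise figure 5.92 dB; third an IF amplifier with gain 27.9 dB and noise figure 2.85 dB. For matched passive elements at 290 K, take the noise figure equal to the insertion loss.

Convert to linear (a loss of L dB is a gain of −L dB): F_i = 10^(NF_i/10), G_i = 10^(G_i,dB/10)
  Stage 1: F_1 = 10^(3.44/10) = 2.208, G_1 = 10^(−3.44/10) = 0.4529
  Stage 2: F_2 = 10^(5.92/10) = 3.908, G_2 = 10^(−4.57/10) = 0.3491
  Stage 3: F_3 = 10^(2.85/10) = 1.928, G_3 = 10^(27.9/10) = 616.6
Friis cascade:
  F = 2.208 + (3.908 − 1)/0.4529 + (1.928 − 1)/0.1581 = 14.50
NF = 10 log₁₀(14.50) = 11.61 dB

11.61 dB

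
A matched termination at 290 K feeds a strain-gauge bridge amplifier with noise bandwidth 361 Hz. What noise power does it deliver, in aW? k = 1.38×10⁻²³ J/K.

1.44 aW

P_n = kTB = 1.38×10⁻²³ × 290 × 3.61×10² = 1.44×10⁻¹⁸ W = 1.44 aW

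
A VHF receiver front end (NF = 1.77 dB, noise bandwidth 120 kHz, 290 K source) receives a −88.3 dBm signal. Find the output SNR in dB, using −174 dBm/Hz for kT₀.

33.1 dB

Noise floor: N = −174 + 10 log₁₀(B) + NF
10 log₁₀(1.20×10⁵) = 50.79 dB
N = −174 + 50.79 + 1.77 = −121.44 dBm
SNR = P_sig − N = −88.3 − (−121.44) = 33.14 dB → 33.1 dB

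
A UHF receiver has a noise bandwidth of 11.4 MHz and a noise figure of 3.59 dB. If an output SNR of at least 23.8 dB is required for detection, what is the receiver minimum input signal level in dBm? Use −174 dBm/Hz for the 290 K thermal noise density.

Sensitivity = −174 + 10 log₁₀(B) + NF + SNR_min
= −174 + 70.57 + 3.59 + 23.8
= −76.04 dBm → −76.0 dBm

−76.0 dBm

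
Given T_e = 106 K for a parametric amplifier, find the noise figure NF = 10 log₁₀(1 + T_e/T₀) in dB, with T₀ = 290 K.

F = 1 + T_e/T₀ = 1 + 106/290 = 1.36552
NF = 10 log₁₀(1.36552) = 1.35 dB

1.35 dB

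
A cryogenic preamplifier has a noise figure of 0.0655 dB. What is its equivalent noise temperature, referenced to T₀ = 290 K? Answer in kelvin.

F = 10^(0.0655/10) = 1.0152
T_e = (F − 1)·T₀ = (1.0152 − 1) × 290 = 4.41 K

4.41 K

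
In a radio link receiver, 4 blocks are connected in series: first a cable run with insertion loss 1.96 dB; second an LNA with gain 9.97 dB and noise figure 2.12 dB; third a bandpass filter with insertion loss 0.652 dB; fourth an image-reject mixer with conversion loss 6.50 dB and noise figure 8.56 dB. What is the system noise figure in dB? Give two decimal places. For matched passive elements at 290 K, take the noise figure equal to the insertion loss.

Convert to linear (a loss of L dB is a gain of −L dB): F_i = 10^(NF_i/10), G_i = 10^(G_i,dB/10)
  Stage 1: F_1 = 10^(1.96/10) = 1.570, G_1 = 10^(−1.96/10) = 0.6368
  Stage 2: F_2 = 10^(2.12/10) = 1.629, G_2 = 10^(9.97/10) = 9.931
  Stage 3: F_3 = 10^(0.652/10) = 1.162, G_3 = 10^(−0.652/10) = 0.8606
  Stage 4: F_4 = 10^(8.56/10) = 7.178, G_4 = 10^(−6.50/10) = 0.2239
Friis cascade:
  F = 1.570 + (1.629 − 1)/0.6368 + (1.162 − 1)/6.324 + (7.178 − 1)/5.443 = 3.719
NF = 10 log₁₀(3.719) = 5.70 dB

5.70 dB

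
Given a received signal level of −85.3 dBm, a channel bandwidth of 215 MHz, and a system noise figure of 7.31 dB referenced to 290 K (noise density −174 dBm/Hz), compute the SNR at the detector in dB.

−1.9 dB

Noise floor: N = −174 + 10 log₁₀(B) + NF
10 log₁₀(2.15×10⁸) = 83.32 dB
N = −174 + 83.32 + 7.31 = −83.37 dBm
SNR = P_sig − N = −85.3 − (−83.37) = −1.93 dB → −1.9 dB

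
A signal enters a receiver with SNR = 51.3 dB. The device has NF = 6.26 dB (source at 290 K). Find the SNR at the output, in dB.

45.04 dB

By definition F = SNR_in/SNR_out, so in dB: SNR_out = SNR_in − NF
SNR_out = 51.3 − 6.26 = 45.04 dB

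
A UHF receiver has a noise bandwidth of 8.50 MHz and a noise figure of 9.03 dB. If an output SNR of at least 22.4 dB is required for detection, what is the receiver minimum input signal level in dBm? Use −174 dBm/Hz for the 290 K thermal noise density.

Sensitivity = −174 + 10 log₁₀(B) + NF + SNR_min
= −174 + 69.29 + 9.03 + 22.4
= −73.28 dBm → −73.3 dBm

−73.3 dBm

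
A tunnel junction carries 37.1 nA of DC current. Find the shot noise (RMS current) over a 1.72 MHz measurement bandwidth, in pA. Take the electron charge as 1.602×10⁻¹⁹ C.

I_n = √(2qI·B)
2qI·B = 2 × 1.602×10⁻¹⁹ × 3.71×10⁻⁸ × 1.72×10⁶ = 2.04×10⁻²⁰ A²
I_n = √(2.04×10⁻²⁰) = 1.43×10⁻¹⁰ A = 143 pA

143 pA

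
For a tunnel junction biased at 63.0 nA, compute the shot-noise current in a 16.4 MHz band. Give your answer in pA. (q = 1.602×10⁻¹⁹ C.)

I_n = √(2qI·B)
2qI·B = 2 × 1.602×10⁻¹⁹ × 6.30×10⁻⁸ × 1.64×10⁷ = 3.31×10⁻¹⁹ A²
I_n = √(3.31×10⁻¹⁹) = 5.75×10⁻¹⁰ A = 575 pA

575 pA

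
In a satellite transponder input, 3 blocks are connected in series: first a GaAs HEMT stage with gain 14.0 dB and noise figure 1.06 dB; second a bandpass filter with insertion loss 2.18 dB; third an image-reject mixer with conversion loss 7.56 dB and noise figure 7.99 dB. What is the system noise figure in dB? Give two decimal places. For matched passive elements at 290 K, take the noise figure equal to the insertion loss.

2.18 dB

Convert to linear (a loss of L dB is a gain of −L dB): F_i = 10^(NF_i/10), G_i = 10^(G_i,dB/10)
  Stage 1: F_1 = 10^(1.06/10) = 1.276, G_1 = 10^(14.0/10) = 25.12
  Stage 2: F_2 = 10^(2.18/10) = 1.652, G_2 = 10^(−2.18/10) = 0.6053
  Stage 3: F_3 = 10^(7.99/10) = 6.295, G_3 = 10^(−7.56/10) = 0.1754
Friis cascade:
  F = 1.276 + (1.652 − 1)/25.12 + (6.295 − 1)/15.21 = 1.651
NF = 10 log₁₀(1.651) = 2.18 dB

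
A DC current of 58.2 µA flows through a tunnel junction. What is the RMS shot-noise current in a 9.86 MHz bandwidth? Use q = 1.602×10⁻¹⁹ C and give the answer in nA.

13.6 nA

I_n = √(2qI·B)
2qI·B = 2 × 1.602×10⁻¹⁹ × 5.82×10⁻⁵ × 9.86×10⁶ = 1.84×10⁻¹⁶ A²
I_n = √(1.84×10⁻¹⁶) = 1.36×10⁻⁸ A = 13.6 nA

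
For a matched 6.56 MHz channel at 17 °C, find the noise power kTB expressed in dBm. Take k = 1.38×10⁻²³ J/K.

−105.8 dBm

T = 17 °C + 273.15 = 290.15 K
P_n = kTB = 1.38×10⁻²³ × 290.15 × 6.56×10⁶ = 2.63×10⁻¹⁴ W
In dBm: 10 log₁₀(2.63×10⁻¹⁴ / 10⁻³) = −105.8 dBm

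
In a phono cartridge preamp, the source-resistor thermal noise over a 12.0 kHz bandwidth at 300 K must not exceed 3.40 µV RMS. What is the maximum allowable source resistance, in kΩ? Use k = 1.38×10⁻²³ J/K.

58.2 kΩ

Johnson–Nyquist: V_n = √(4kTRB) ⇒ R = V_n² / (4kTB)
4kTB = 4 × 1.38×10⁻²³ × 300 × 1.20×10⁴ = 1.99×10⁻¹⁶
R = (3.40×10⁻⁶)² / 1.99×10⁻¹⁶ = 5.82×10⁴ Ω = 58.2 kΩ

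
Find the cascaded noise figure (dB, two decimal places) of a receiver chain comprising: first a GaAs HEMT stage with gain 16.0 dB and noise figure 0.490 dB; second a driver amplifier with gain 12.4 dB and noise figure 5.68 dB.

Convert to linear (a loss of L dB is a gain of −L dB): F_i = 10^(NF_i/10), G_i = 10^(G_i,dB/10)
  Stage 1: F_1 = 10^(0.490/10) = 1.119, G_1 = 10^(16.0/10) = 39.81
  Stage 2: F_2 = 10^(5.68/10) = 3.698, G_2 = 10^(12.4/10) = 17.38
Friis cascade:
  F = 1.119 + (3.698 − 1)/39.81 = 1.187
NF = 10 log₁₀(1.187) = 0.75 dB

0.75 dB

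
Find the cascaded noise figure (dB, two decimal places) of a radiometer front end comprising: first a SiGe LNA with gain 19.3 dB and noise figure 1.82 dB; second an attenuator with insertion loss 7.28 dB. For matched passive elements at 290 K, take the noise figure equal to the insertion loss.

Convert to linear (a loss of L dB is a gain of −L dB): F_i = 10^(NF_i/10), G_i = 10^(G_i,dB/10)
  Stage 1: F_1 = 10^(1.82/10) = 1.521, G_1 = 10^(19.3/10) = 85.11
  Stage 2: F_2 = 10^(7.28/10) = 5.346, G_2 = 10^(−7.28/10) = 0.1871
Friis cascade:
  F = 1.521 + (5.346 − 1)/85.11 = 1.572
NF = 10 log₁₀(1.572) = 1.96 dB

1.96 dB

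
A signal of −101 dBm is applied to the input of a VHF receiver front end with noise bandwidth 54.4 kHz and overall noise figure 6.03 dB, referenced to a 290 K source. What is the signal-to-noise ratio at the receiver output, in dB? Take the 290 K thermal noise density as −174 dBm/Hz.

19.6 dB

Noise floor: N = −174 + 10 log₁₀(B) + NF
10 log₁₀(5.44×10⁴) = 47.36 dB
N = −174 + 47.36 + 6.03 = −120.61 dBm
SNR = P_sig − N = −101 − (−120.61) = 19.61 dB → 19.6 dB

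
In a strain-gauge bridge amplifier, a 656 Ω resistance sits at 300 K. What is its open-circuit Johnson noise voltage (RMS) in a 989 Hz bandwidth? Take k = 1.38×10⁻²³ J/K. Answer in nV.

V_n = √(4kTRB)
4kTRB = 4 × 1.38×10⁻²³ × 300 × 6.56×10² × 9.89×10² = 1.07×10⁻¹⁴ V²
V_n = √(1.07×10⁻¹⁴) = 1.04×10⁻⁷ V = 104 nV

104 nV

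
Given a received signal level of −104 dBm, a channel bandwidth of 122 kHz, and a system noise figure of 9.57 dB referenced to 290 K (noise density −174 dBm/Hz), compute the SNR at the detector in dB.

9.6 dB

Noise floor: N = −174 + 10 log₁₀(B) + NF
10 log₁₀(1.22×10⁵) = 50.86 dB
N = −174 + 50.86 + 9.57 = −113.57 dBm
SNR = P_sig − N = −104 − (−113.57) = 9.57 dB → 9.6 dB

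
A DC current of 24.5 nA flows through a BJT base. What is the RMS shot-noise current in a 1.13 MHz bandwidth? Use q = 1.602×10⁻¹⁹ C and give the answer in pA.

94.2 pA

I_n = √(2qI·B)
2qI·B = 2 × 1.602×10⁻¹⁹ × 2.45×10⁻⁸ × 1.13×10⁶ = 8.87×10⁻²¹ A²
I_n = √(8.87×10⁻²¹) = 9.42×10⁻¹¹ A = 94.2 pA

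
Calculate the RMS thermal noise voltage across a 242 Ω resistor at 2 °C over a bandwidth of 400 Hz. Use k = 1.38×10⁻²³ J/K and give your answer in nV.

T = 2 °C + 273.15 = 275.15 K
V_n = √(4kTRB)
4kTRB = 4 × 1.38×10⁻²³ × 275.15 × 2.42×10² × 4.00×10² = 1.47×10⁻¹⁵ V²
V_n = √(1.47×10⁻¹⁵) = 3.83×10⁻⁸ V = 38.3 nV

38.3 nV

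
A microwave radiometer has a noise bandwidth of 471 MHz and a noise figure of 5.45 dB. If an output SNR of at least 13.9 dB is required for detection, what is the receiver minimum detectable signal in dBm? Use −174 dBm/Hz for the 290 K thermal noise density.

−67.9 dBm

Sensitivity = −174 + 10 log₁₀(B) + NF + SNR_min
= −174 + 86.73 + 5.45 + 13.9
= −67.92 dBm → −67.9 dBm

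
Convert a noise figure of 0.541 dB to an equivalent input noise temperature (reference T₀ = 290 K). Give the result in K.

38.5 K

F = 10^(0.541/10) = 1.13266
T_e = (F − 1)·T₀ = (1.13266 − 1) × 290 = 38.5 K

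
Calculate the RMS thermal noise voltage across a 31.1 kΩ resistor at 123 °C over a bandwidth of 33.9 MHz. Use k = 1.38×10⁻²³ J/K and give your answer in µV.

T = 123 °C + 273.15 = 396.15 K
V_n = √(4kTRB)
4kTRB = 4 × 1.38×10⁻²³ × 396.15 × 3.11×10⁴ × 3.39×10⁷ = 2.31×10⁻⁸ V²
V_n = √(2.31×10⁻⁸) = 1.52×10⁻⁴ V = 152 µV

152 µV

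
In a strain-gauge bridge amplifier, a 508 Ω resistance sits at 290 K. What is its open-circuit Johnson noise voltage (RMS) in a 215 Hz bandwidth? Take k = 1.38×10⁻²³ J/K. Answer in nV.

V_n = √(4kTRB)
4kTRB = 4 × 1.38×10⁻²³ × 290 × 5.08×10² × 2.15×10² = 1.75×10⁻¹⁵ V²
V_n = √(1.75×10⁻¹⁵) = 4.18×10⁻⁸ V = 41.8 nV

41.8 nV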